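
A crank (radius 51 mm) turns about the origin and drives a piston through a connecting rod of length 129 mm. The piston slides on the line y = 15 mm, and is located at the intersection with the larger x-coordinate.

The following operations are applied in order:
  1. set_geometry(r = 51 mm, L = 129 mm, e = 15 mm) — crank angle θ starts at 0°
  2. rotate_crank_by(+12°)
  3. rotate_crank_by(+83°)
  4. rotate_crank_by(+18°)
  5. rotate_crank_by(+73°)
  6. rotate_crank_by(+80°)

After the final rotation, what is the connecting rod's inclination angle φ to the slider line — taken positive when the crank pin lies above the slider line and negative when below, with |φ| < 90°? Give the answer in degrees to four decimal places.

-30.7081

set_geometry: r = 51 mm, L = 129 mm, e = 15 mm; θ ← 0°
rotate_crank_by(+12°): θ ← 0° +12° = 12°
rotate_crank_by(+83°): θ ← 12° +83° = 95°
rotate_crank_by(+18°): θ ← 95° +18° = 113°
rotate_crank_by(+73°): θ ← 113° +73° = 186°
rotate_crank_by(+80°): θ ← 186° +80° = 266°
crank pin P = (r cos θ, r sin θ) = (-3.557580, -50.875767)
h = r sin θ − e = -50.875767 − 15 = -65.875767
sin φ = h / L = -65.875767 / 129 = -0.51066486
φ = arcsin(-0.51066486) = -30.708126°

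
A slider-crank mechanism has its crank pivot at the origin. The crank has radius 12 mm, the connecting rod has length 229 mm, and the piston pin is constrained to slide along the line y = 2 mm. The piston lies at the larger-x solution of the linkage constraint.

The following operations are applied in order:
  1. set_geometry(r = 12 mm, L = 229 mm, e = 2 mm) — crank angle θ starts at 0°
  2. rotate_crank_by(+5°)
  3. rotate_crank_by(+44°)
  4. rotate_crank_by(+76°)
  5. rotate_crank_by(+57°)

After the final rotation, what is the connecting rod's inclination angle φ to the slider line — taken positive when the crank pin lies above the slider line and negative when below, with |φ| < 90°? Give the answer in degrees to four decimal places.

set_geometry: r = 12 mm, L = 229 mm, e = 2 mm; θ ← 0°
rotate_crank_by(+5°): θ ← 0° +5° = 5°
rotate_crank_by(+44°): θ ← 5° +44° = 49°
rotate_crank_by(+76°): θ ← 49° +76° = 125°
rotate_crank_by(+57°): θ ← 125° +57° = 182°
crank pin P = (r cos θ, r sin θ) = (-11.992690, -0.418794)
h = r sin θ − e = -0.418794 − 2 = -2.418794
sin φ = h / L = -2.418794 / 229 = -0.01056242
φ = arcsin(-0.01056242) = -0.605193°

-0.6052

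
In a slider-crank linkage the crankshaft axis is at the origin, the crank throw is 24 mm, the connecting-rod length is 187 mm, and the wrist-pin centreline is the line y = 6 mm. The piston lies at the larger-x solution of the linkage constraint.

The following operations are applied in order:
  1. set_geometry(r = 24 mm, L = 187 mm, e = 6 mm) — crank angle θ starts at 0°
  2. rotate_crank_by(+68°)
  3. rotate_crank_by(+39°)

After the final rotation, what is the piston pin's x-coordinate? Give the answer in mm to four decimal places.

set_geometry: r = 24 mm, L = 187 mm, e = 6 mm; θ ← 0°
rotate_crank_by(+68°): θ ← 0° +68° = 68°
rotate_crank_by(+39°): θ ← 68° +39° = 107°
crank pin P = (r cos θ, r sin θ) = (-7.016921, 22.951314)
h = r sin θ − e = 22.951314 − 6 = 16.951314
x = r cos θ + √(L² − h²) = -7.016921 + √(34969.0 − 287.3471) = -7.016921 + 186.230108 = 179.213187

179.2132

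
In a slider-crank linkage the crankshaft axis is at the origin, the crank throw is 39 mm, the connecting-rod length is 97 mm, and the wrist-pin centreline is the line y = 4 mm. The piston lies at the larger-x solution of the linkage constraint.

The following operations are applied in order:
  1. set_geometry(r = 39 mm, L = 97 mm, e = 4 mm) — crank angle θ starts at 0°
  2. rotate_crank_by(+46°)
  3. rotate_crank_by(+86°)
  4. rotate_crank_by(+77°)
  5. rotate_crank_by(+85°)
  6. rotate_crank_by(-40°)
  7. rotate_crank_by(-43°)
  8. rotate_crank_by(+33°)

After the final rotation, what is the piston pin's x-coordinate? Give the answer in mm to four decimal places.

set_geometry: r = 39 mm, L = 97 mm, e = 4 mm; θ ← 0°
rotate_crank_by(+46°): θ ← 0° +46° = 46°
rotate_crank_by(+86°): θ ← 46° +86° = 132°
rotate_crank_by(+77°): θ ← 132° +77° = 209°
rotate_crank_by(+85°): θ ← 209° +85° = 294°
rotate_crank_by(-40°): θ ← 294° -40° = 254°
rotate_crank_by(-43°): θ ← 254° -43° = 211°
rotate_crank_by(+33°): θ ← 211° +33° = 244°
crank pin P = (r cos θ, r sin θ) = (-17.096475, -35.052968)
h = r sin θ − e = -35.052968 − 4 = -39.052968
x = r cos θ + √(L² − h²) = -17.096475 + √(9409.0 − 1525.1343) = -17.096475 + 88.791135 = 71.694661

71.6947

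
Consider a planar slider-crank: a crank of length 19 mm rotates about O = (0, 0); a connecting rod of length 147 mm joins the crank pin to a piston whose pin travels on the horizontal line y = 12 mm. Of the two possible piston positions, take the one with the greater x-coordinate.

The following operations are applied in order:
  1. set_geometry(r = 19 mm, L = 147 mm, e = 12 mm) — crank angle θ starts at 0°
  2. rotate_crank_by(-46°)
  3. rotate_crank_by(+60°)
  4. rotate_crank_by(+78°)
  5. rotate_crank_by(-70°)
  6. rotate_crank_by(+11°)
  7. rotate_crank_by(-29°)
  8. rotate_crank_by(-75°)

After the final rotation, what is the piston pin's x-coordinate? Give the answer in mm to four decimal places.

150.0993

set_geometry: r = 19 mm, L = 147 mm, e = 12 mm; θ ← 0°
rotate_crank_by(-46°): θ ← 0° -46° = -46°
rotate_crank_by(+60°): θ ← -46° +60° = 14°
rotate_crank_by(+78°): θ ← 14° +78° = 92°
rotate_crank_by(-70°): θ ← 92° -70° = 22°
rotate_crank_by(+11°): θ ← 22° +11° = 33°
rotate_crank_by(-29°): θ ← 33° -29° = 4°
rotate_crank_by(-75°): θ ← 4° -75° = -71°
crank pin P = (r cos θ, r sin θ) = (6.185795, -17.964853)
h = r sin θ − e = -17.964853 − 12 = -29.964853
x = r cos θ + √(L² − h²) = 6.185795 + √(21609.0 − 897.8924) = 6.185795 + 143.913542 = 150.099337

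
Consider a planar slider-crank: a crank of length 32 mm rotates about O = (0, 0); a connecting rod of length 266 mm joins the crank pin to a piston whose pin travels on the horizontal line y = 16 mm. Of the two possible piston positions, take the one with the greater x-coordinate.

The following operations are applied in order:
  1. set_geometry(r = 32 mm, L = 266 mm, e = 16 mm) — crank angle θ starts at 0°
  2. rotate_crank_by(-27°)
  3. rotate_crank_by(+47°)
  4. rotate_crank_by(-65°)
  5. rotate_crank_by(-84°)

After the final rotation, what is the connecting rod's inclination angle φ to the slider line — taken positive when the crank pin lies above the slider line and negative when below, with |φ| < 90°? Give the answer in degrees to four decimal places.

set_geometry: r = 32 mm, L = 266 mm, e = 16 mm; θ ← 0°
rotate_crank_by(-27°): θ ← 0° -27° = -27°
rotate_crank_by(+47°): θ ← -27° +47° = 20°
rotate_crank_by(-65°): θ ← 20° -65° = -45°
rotate_crank_by(-84°): θ ← -45° -84° = -129°
crank pin P = (r cos θ, r sin θ) = (-20.138253, -24.868671)
h = r sin θ − e = -24.868671 − 16 = -40.868671
sin φ = h / L = -40.868671 / 266 = -0.15364162
φ = arcsin(-0.15364162) = -8.838023°

-8.8380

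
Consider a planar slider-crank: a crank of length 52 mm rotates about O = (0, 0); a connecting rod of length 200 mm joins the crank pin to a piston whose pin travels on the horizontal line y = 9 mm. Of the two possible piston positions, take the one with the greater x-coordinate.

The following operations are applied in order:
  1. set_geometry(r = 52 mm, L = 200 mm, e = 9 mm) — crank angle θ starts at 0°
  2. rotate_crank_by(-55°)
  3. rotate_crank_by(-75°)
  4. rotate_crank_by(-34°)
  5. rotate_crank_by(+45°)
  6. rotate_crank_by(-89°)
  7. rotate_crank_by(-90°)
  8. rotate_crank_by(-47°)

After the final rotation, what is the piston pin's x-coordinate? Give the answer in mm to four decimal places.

250.1784

set_geometry: r = 52 mm, L = 200 mm, e = 9 mm; θ ← 0°
rotate_crank_by(-55°): θ ← 0° -55° = -55°
rotate_crank_by(-75°): θ ← -55° -75° = -130°
rotate_crank_by(-34°): θ ← -130° -34° = -164°
rotate_crank_by(+45°): θ ← -164° +45° = -119°
rotate_crank_by(-89°): θ ← -119° -89° = -208°
rotate_crank_by(-90°): θ ← -208° -90° = -298°
rotate_crank_by(-47°): θ ← -298° -47° = -345°
crank pin P = (r cos θ, r sin θ) = (50.228143, 13.458590)
h = r sin θ − e = 13.458590 − 9 = 4.458590
x = r cos θ + √(L² − h²) = 50.228143 + √(40000.0 − 19.8790) = 50.228143 + 199.950296 = 250.178439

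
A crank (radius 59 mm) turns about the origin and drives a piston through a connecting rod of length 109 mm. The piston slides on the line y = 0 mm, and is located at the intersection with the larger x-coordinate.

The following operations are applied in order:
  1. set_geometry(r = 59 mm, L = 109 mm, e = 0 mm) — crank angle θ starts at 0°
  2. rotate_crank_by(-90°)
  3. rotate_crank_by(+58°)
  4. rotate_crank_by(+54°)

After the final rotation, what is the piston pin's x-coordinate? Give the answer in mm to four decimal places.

set_geometry: r = 59 mm, L = 109 mm, e = 0 mm; θ ← 0°
rotate_crank_by(-90°): θ ← 0° -90° = -90°
rotate_crank_by(+58°): θ ← -90° +58° = -32°
rotate_crank_by(+54°): θ ← -32° +54° = 22°
crank pin P = (r cos θ, r sin θ) = (54.703847, 22.101789)
h = r sin θ − e = 22.101789 − 0 = 22.101789
x = r cos θ + √(L² − h²) = 54.703847 + √(11881.0 − 488.4891) = 54.703847 + 106.735706 = 161.439553

161.4396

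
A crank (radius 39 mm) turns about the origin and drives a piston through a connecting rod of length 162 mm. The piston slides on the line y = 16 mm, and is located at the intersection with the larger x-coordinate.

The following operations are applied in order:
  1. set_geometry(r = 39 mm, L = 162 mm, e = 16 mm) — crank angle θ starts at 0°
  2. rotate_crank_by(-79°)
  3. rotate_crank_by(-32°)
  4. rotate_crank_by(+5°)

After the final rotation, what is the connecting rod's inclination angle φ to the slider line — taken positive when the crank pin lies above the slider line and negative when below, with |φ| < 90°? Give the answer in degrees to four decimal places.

-19.2797

set_geometry: r = 39 mm, L = 162 mm, e = 16 mm; θ ← 0°
rotate_crank_by(-79°): θ ← 0° -79° = -79°
rotate_crank_by(-32°): θ ← -79° -32° = -111°
rotate_crank_by(+5°): θ ← -111° +5° = -106°
crank pin P = (r cos θ, r sin θ) = (-10.749857, -37.489206)
h = r sin θ − e = -37.489206 − 16 = -53.489206
sin φ = h / L = -53.489206 / 162 = -0.33018028
φ = arcsin(-0.33018028) = -19.279718°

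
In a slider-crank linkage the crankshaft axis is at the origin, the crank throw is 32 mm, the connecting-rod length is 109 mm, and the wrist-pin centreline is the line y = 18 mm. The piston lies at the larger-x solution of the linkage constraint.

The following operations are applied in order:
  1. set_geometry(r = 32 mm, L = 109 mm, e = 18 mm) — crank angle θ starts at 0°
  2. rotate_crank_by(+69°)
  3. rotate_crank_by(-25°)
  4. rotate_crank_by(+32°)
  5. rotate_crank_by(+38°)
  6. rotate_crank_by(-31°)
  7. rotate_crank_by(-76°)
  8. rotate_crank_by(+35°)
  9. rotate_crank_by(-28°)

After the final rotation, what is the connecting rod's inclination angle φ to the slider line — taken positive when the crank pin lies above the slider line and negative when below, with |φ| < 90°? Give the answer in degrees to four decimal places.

set_geometry: r = 32 mm, L = 109 mm, e = 18 mm; θ ← 0°
rotate_crank_by(+69°): θ ← 0° +69° = 69°
rotate_crank_by(-25°): θ ← 69° -25° = 44°
rotate_crank_by(+32°): θ ← 44° +32° = 76°
rotate_crank_by(+38°): θ ← 76° +38° = 114°
rotate_crank_by(-31°): θ ← 114° -31° = 83°
rotate_crank_by(-76°): θ ← 83° -76° = 7°
rotate_crank_by(+35°): θ ← 7° +35° = 42°
rotate_crank_by(-28°): θ ← 42° -28° = 14°
crank pin P = (r cos θ, r sin θ) = (31.049463, 7.741501)
h = r sin θ − e = 7.741501 − 18 = -10.258499
sin φ = h / L = -10.258499 / 109 = -0.09411467
φ = arcsin(-0.09411467) = -5.400366°

-5.4004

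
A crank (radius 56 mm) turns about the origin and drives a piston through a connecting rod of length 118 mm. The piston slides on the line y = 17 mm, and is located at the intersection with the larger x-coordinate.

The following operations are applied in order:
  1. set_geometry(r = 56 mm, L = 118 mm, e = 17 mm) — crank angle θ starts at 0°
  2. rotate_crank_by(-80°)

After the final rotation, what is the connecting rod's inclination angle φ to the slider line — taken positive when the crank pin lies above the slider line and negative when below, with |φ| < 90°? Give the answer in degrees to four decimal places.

set_geometry: r = 56 mm, L = 118 mm, e = 17 mm; θ ← 0°
rotate_crank_by(-80°): θ ← 0° -80° = -80°
crank pin P = (r cos θ, r sin θ) = (9.724298, -55.149234)
h = r sin θ − e = -55.149234 − 17 = -72.149234
sin φ = h / L = -72.149234 / 118 = -0.61143419
φ = arcsin(-0.61143419) = -37.693276°

-37.6933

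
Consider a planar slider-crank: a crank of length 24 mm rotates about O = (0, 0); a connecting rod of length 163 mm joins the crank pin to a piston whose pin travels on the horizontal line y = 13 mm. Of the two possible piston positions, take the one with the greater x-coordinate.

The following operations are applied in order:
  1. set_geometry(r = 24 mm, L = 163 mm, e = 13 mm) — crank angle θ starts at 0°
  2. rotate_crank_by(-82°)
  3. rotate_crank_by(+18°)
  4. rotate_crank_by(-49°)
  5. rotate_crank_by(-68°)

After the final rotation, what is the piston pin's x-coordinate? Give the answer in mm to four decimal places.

set_geometry: r = 24 mm, L = 163 mm, e = 13 mm; θ ← 0°
rotate_crank_by(-82°): θ ← 0° -82° = -82°
rotate_crank_by(+18°): θ ← -82° +18° = -64°
rotate_crank_by(-49°): θ ← -64° -49° = -113°
rotate_crank_by(-68°): θ ← -113° -68° = -181°
crank pin P = (r cos θ, r sin θ) = (-23.996345, 0.418858)
h = r sin θ − e = 0.418858 − 13 = -12.581142
x = r cos θ + √(L² − h²) = -23.996345 + √(26569.0 − 158.2851) = -23.996345 + 162.513737 = 138.517393

138.5174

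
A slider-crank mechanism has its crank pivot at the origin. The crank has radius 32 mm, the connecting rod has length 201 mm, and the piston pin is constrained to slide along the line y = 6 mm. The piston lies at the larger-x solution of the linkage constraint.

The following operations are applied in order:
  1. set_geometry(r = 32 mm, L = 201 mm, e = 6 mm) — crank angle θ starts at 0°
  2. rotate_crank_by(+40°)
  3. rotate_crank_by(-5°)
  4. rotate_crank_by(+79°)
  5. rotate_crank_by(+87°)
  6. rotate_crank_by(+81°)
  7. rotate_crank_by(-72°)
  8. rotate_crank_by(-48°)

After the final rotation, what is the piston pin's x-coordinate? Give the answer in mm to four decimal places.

set_geometry: r = 32 mm, L = 201 mm, e = 6 mm; θ ← 0°
rotate_crank_by(+40°): θ ← 0° +40° = 40°
rotate_crank_by(-5°): θ ← 40° -5° = 35°
rotate_crank_by(+79°): θ ← 35° +79° = 114°
rotate_crank_by(+87°): θ ← 114° +87° = 201°
rotate_crank_by(+81°): θ ← 201° +81° = 282°
rotate_crank_by(-72°): θ ← 282° -72° = 210°
rotate_crank_by(-48°): θ ← 210° -48° = 162°
crank pin P = (r cos θ, r sin θ) = (-30.433809, 9.888544)
h = r sin θ − e = 9.888544 − 6 = 3.888544
x = r cos θ + √(L² − h²) = -30.433809 + √(40401.0 − 15.1208) = -30.433809 + 200.962383 = 170.528574

170.5286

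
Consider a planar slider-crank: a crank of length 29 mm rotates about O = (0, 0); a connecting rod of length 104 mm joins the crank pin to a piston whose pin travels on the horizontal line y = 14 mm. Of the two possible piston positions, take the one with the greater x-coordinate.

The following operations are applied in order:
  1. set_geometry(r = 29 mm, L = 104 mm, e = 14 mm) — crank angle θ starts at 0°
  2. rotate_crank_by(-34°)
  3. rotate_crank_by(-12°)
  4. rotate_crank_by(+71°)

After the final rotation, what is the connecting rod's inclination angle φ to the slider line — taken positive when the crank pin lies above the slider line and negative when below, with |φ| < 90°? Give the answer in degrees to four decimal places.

-0.9609

set_geometry: r = 29 mm, L = 104 mm, e = 14 mm; θ ← 0°
rotate_crank_by(-34°): θ ← 0° -34° = -34°
rotate_crank_by(-12°): θ ← -34° -12° = -46°
rotate_crank_by(+71°): θ ← -46° +71° = 25°
crank pin P = (r cos θ, r sin θ) = (26.282926, 12.255930)
h = r sin θ − e = 12.255930 − 14 = -1.744070
sin φ = h / L = -1.744070 / 104 = -0.01676991
φ = arcsin(-0.01676991) = -0.960890°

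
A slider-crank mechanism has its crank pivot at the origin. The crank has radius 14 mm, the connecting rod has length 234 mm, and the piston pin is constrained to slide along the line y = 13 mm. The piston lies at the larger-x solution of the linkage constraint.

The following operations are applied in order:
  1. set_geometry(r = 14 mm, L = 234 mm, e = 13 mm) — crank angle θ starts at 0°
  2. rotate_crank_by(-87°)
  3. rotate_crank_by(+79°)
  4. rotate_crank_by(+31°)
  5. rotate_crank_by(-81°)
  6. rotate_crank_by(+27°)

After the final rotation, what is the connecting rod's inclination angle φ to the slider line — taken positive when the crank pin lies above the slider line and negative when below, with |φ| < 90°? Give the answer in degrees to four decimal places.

-4.9548

set_geometry: r = 14 mm, L = 234 mm, e = 13 mm; θ ← 0°
rotate_crank_by(-87°): θ ← 0° -87° = -87°
rotate_crank_by(+79°): θ ← -87° +79° = -8°
rotate_crank_by(+31°): θ ← -8° +31° = 23°
rotate_crank_by(-81°): θ ← 23° -81° = -58°
rotate_crank_by(+27°): θ ← -58° +27° = -31°
crank pin P = (r cos θ, r sin θ) = (12.000342, -7.210533)
h = r sin θ − e = -7.210533 − 13 = -20.210533
sin φ = h / L = -20.210533 / 234 = -0.08636980
φ = arcsin(-0.08636980) = -4.954798°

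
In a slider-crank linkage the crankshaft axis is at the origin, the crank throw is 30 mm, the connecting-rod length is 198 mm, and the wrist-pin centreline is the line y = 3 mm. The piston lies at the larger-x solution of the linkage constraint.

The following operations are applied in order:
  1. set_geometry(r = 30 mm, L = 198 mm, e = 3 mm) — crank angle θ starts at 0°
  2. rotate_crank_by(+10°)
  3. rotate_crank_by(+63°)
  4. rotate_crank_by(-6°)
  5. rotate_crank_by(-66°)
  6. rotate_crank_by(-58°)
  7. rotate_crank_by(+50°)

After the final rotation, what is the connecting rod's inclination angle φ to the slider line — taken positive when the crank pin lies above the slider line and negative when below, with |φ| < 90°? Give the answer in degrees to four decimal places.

set_geometry: r = 30 mm, L = 198 mm, e = 3 mm; θ ← 0°
rotate_crank_by(+10°): θ ← 0° +10° = 10°
rotate_crank_by(+63°): θ ← 10° +63° = 73°
rotate_crank_by(-6°): θ ← 73° -6° = 67°
rotate_crank_by(-66°): θ ← 67° -66° = 1°
rotate_crank_by(-58°): θ ← 1° -58° = -57°
rotate_crank_by(+50°): θ ← -57° +50° = -7°
crank pin P = (r cos θ, r sin θ) = (29.776385, -3.656080)
h = r sin θ − e = -3.656080 − 3 = -6.656080
sin φ = h / L = -6.656080 / 198 = -0.03361657
φ = arcsin(-0.03361657) = -1.926450°

-1.9265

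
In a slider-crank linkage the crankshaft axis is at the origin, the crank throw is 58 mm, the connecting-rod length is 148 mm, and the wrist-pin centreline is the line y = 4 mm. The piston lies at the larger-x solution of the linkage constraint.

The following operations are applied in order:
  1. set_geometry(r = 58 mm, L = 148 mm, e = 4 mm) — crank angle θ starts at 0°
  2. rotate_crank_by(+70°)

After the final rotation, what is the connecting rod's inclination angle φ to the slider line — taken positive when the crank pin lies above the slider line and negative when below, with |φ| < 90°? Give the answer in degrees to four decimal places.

19.9519

set_geometry: r = 58 mm, L = 148 mm, e = 4 mm; θ ← 0°
rotate_crank_by(+70°): θ ← 0° +70° = 70°
crank pin P = (r cos θ, r sin θ) = (19.837168, 54.502172)
h = r sin θ − e = 54.502172 − 4 = 50.502172
sin φ = h / L = 50.502172 / 148 = 0.34123089
φ = arcsin(0.34123089) = 19.951884°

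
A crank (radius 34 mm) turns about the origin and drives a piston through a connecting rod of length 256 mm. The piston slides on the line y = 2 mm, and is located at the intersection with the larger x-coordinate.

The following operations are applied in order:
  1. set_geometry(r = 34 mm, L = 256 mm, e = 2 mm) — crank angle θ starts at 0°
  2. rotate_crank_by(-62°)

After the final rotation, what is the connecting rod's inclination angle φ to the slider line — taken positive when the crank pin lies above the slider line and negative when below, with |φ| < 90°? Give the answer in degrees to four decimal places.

-7.1853

set_geometry: r = 34 mm, L = 256 mm, e = 2 mm; θ ← 0°
rotate_crank_by(-62°): θ ← 0° -62° = -62°
crank pin P = (r cos θ, r sin θ) = (15.962033, -30.020218)
h = r sin θ − e = -30.020218 − 2 = -32.020218
sin φ = h / L = -32.020218 / 256 = -0.12507898
φ = arcsin(-0.12507898) = -7.185317°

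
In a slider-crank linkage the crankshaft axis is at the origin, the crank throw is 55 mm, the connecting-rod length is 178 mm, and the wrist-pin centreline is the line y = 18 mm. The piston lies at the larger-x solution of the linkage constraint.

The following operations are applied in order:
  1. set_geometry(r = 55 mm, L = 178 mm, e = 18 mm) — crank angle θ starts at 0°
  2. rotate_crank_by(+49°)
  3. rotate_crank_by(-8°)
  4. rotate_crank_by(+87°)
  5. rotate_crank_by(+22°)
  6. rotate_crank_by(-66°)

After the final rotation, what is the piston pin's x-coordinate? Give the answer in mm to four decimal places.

set_geometry: r = 55 mm, L = 178 mm, e = 18 mm; θ ← 0°
rotate_crank_by(+49°): θ ← 0° +49° = 49°
rotate_crank_by(-8°): θ ← 49° -8° = 41°
rotate_crank_by(+87°): θ ← 41° +87° = 128°
rotate_crank_by(+22°): θ ← 128° +22° = 150°
rotate_crank_by(-66°): θ ← 150° -66° = 84°
crank pin P = (r cos θ, r sin θ) = (5.749065, 54.698704)
h = r sin θ − e = 54.698704 − 18 = 36.698704
x = r cos θ + √(L² − h²) = 5.749065 + √(31684.0 − 1346.7949) = 5.749065 + 174.175788 = 179.924853

179.9249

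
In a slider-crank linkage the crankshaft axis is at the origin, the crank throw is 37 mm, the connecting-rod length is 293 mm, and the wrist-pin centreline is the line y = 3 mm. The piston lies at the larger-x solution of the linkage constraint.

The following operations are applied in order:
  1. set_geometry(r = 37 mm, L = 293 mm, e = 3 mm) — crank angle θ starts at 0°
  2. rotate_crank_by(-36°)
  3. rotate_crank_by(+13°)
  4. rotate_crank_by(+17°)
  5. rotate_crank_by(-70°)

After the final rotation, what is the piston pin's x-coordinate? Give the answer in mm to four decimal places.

set_geometry: r = 37 mm, L = 293 mm, e = 3 mm; θ ← 0°
rotate_crank_by(-36°): θ ← 0° -36° = -36°
rotate_crank_by(+13°): θ ← -36° +13° = -23°
rotate_crank_by(+17°): θ ← -23° +17° = -6°
rotate_crank_by(-70°): θ ← -6° -70° = -76°
crank pin P = (r cos θ, r sin θ) = (8.951110, -35.900942)
h = r sin θ − e = -35.900942 − 3 = -38.900942
x = r cos θ + √(L² − h²) = 8.951110 + √(85849.0 − 1513.2833) = 8.951110 + 290.406124 = 299.357234

299.3572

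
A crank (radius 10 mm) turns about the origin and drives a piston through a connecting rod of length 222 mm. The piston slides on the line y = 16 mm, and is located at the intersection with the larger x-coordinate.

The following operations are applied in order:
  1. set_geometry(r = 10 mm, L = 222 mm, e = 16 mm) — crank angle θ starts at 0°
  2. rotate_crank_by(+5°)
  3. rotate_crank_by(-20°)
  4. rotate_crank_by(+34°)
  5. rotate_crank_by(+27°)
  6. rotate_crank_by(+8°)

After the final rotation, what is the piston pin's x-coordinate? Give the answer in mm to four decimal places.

set_geometry: r = 10 mm, L = 222 mm, e = 16 mm; θ ← 0°
rotate_crank_by(+5°): θ ← 0° +5° = 5°
rotate_crank_by(-20°): θ ← 5° -20° = -15°
rotate_crank_by(+34°): θ ← -15° +34° = 19°
rotate_crank_by(+27°): θ ← 19° +27° = 46°
rotate_crank_by(+8°): θ ← 46° +8° = 54°
crank pin P = (r cos θ, r sin θ) = (5.877853, 8.090170)
h = r sin θ − e = 8.090170 − 16 = -7.909830
x = r cos θ + √(L² − h²) = 5.877853 + √(49284.0 − 62.5654) = 5.877853 + 221.859042 = 227.736895

227.7369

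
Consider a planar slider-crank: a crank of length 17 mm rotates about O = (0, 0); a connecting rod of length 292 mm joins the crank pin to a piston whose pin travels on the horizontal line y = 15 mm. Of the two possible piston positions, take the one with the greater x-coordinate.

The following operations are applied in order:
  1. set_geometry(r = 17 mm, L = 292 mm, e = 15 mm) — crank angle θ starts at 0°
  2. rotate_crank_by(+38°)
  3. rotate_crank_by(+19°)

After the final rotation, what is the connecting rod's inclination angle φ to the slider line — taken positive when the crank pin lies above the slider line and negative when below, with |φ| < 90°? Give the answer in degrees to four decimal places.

set_geometry: r = 17 mm, L = 292 mm, e = 15 mm; θ ← 0°
rotate_crank_by(+38°): θ ← 0° +38° = 38°
rotate_crank_by(+19°): θ ← 38° +19° = 57°
crank pin P = (r cos θ, r sin θ) = (9.258864, 14.257400)
h = r sin θ − e = 14.257400 − 15 = -0.742600
sin φ = h / L = -0.742600 / 292 = -0.00254315
φ = arcsin(-0.00254315) = -0.145712°

-0.1457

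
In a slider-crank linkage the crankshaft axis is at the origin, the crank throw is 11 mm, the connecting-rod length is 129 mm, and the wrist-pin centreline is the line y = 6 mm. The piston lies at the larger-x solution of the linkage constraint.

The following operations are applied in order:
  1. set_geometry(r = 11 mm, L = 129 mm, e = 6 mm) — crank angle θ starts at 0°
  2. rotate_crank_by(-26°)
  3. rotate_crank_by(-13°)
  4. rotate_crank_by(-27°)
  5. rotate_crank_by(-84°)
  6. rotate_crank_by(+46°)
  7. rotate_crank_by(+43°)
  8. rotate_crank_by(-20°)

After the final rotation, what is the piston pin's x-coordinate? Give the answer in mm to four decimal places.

129.6136

set_geometry: r = 11 mm, L = 129 mm, e = 6 mm; θ ← 0°
rotate_crank_by(-26°): θ ← 0° -26° = -26°
rotate_crank_by(-13°): θ ← -26° -13° = -39°
rotate_crank_by(-27°): θ ← -39° -27° = -66°
rotate_crank_by(-84°): θ ← -66° -84° = -150°
rotate_crank_by(+46°): θ ← -150° +46° = -104°
rotate_crank_by(+43°): θ ← -104° +43° = -61°
rotate_crank_by(-20°): θ ← -61° -20° = -81°
crank pin P = (r cos θ, r sin θ) = (1.720779, -10.864572)
h = r sin θ − e = -10.864572 − 6 = -16.864572
x = r cos θ + √(L² − h²) = 1.720779 + √(16641.0 − 284.4138) = 1.720779 + 127.892870 = 129.613649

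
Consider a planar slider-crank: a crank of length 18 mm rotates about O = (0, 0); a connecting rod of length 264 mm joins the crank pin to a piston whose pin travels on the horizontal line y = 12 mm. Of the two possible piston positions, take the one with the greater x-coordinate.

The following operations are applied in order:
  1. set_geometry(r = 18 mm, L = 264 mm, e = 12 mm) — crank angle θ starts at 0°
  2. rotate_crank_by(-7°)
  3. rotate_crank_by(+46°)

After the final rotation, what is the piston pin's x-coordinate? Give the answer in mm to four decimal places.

277.9878

set_geometry: r = 18 mm, L = 264 mm, e = 12 mm; θ ← 0°
rotate_crank_by(-7°): θ ← 0° -7° = -7°
rotate_crank_by(+46°): θ ← -7° +46° = 39°
crank pin P = (r cos θ, r sin θ) = (13.988627, 11.327767)
h = r sin θ − e = 11.327767 − 12 = -0.672233
x = r cos θ + √(L² − h²) = 13.988627 + √(69696.0 − 0.4519) = 13.988627 + 263.999144 = 277.987771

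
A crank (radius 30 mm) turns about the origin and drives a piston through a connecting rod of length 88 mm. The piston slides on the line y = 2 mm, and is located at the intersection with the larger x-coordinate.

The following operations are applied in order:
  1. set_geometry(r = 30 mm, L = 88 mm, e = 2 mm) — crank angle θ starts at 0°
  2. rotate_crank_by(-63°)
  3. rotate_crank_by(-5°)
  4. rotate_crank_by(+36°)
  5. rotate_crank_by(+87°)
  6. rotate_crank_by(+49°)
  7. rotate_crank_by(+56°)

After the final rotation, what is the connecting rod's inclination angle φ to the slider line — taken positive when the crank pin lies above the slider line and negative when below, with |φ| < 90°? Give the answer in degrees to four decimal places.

5.3863

set_geometry: r = 30 mm, L = 88 mm, e = 2 mm; θ ← 0°
rotate_crank_by(-63°): θ ← 0° -63° = -63°
rotate_crank_by(-5°): θ ← -63° -5° = -68°
rotate_crank_by(+36°): θ ← -68° +36° = -32°
rotate_crank_by(+87°): θ ← -32° +87° = 55°
rotate_crank_by(+49°): θ ← 55° +49° = 104°
rotate_crank_by(+56°): θ ← 104° +56° = 160°
crank pin P = (r cos θ, r sin θ) = (-28.190779, 10.260604)
h = r sin θ − e = 10.260604 − 2 = 8.260604
sin φ = h / L = 8.260604 / 88 = 0.09387050
φ = arcsin(0.09387050) = 5.386314°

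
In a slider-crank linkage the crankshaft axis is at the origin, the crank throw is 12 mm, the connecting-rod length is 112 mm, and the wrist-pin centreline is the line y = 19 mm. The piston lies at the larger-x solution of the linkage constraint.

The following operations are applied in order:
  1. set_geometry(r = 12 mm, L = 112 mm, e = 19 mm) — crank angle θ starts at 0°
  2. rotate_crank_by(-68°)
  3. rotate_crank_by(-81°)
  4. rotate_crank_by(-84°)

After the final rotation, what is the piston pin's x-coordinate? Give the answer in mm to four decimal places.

set_geometry: r = 12 mm, L = 112 mm, e = 19 mm; θ ← 0°
rotate_crank_by(-68°): θ ← 0° -68° = -68°
rotate_crank_by(-81°): θ ← -68° -81° = -149°
rotate_crank_by(-84°): θ ← -149° -84° = -233°
crank pin P = (r cos θ, r sin θ) = (-7.221780, 9.583626)
h = r sin θ − e = 9.583626 − 19 = -9.416374
x = r cos θ + √(L² − h²) = -7.221780 + √(12544.0 − 88.6681) = -7.221780 + 111.603458 = 104.381678

104.3817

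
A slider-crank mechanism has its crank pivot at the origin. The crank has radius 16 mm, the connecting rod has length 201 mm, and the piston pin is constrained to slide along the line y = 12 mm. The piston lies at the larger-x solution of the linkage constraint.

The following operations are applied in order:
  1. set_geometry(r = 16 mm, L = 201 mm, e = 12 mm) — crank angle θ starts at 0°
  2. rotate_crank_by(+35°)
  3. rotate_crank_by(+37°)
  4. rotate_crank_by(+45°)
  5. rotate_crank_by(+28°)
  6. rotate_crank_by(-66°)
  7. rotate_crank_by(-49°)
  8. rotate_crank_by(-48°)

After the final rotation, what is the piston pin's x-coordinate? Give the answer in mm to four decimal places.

215.5014

set_geometry: r = 16 mm, L = 201 mm, e = 12 mm; θ ← 0°
rotate_crank_by(+35°): θ ← 0° +35° = 35°
rotate_crank_by(+37°): θ ← 35° +37° = 72°
rotate_crank_by(+45°): θ ← 72° +45° = 117°
rotate_crank_by(+28°): θ ← 117° +28° = 145°
rotate_crank_by(-66°): θ ← 145° -66° = 79°
rotate_crank_by(-49°): θ ← 79° -49° = 30°
rotate_crank_by(-48°): θ ← 30° -48° = -18°
crank pin P = (r cos θ, r sin θ) = (15.216904, -4.944272)
h = r sin θ − e = -4.944272 − 12 = -16.944272
x = r cos θ + √(L² − h²) = 15.216904 + √(40401.0 − 287.1084) = 15.216904 + 200.284527 = 215.501431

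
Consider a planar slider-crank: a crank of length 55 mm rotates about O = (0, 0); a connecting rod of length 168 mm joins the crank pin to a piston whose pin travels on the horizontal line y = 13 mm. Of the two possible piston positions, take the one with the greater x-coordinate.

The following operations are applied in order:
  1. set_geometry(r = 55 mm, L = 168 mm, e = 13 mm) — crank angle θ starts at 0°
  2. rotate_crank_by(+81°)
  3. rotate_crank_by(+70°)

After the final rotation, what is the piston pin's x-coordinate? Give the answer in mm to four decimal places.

119.3393

set_geometry: r = 55 mm, L = 168 mm, e = 13 mm; θ ← 0°
rotate_crank_by(+81°): θ ← 0° +81° = 81°
rotate_crank_by(+70°): θ ← 81° +70° = 151°
crank pin P = (r cos θ, r sin θ) = (-48.104084, 26.664529)
h = r sin θ − e = 26.664529 − 13 = 13.664529
x = r cos θ + √(L² − h²) = -48.104084 + √(28224.0 − 186.7194) = -48.104084 + 167.443365 = 119.339282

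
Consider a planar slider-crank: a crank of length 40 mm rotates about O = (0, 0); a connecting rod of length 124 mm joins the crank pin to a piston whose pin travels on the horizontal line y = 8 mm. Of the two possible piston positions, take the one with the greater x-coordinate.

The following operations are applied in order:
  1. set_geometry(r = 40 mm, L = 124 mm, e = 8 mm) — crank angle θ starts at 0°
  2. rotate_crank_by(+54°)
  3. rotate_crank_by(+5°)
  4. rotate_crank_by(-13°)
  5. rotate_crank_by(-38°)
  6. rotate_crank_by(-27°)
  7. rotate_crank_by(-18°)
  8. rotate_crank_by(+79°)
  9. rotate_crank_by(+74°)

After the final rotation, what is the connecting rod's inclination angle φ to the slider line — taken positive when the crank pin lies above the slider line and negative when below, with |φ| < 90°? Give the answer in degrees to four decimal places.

13.0274

set_geometry: r = 40 mm, L = 124 mm, e = 8 mm; θ ← 0°
rotate_crank_by(+54°): θ ← 0° +54° = 54°
rotate_crank_by(+5°): θ ← 54° +5° = 59°
rotate_crank_by(-13°): θ ← 59° -13° = 46°
rotate_crank_by(-38°): θ ← 46° -38° = 8°
rotate_crank_by(-27°): θ ← 8° -27° = -19°
rotate_crank_by(-18°): θ ← -19° -18° = -37°
rotate_crank_by(+79°): θ ← -37° +79° = 42°
rotate_crank_by(+74°): θ ← 42° +74° = 116°
crank pin P = (r cos θ, r sin θ) = (-17.534846, 35.951762)
h = r sin θ − e = 35.951762 − 8 = 27.951762
sin φ = h / L = 27.951762 / 124 = 0.22541743
φ = arcsin(0.22541743) = 13.027426°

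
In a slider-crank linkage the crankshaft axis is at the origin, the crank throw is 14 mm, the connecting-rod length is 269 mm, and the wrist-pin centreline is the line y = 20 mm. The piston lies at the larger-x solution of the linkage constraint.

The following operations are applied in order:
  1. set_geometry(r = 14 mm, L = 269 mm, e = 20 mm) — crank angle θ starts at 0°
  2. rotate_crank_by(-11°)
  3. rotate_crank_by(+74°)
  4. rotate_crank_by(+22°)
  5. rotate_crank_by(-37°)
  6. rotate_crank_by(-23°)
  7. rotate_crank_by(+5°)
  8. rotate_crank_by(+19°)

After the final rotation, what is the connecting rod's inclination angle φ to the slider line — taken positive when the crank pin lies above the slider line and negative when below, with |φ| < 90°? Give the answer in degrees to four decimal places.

-2.0098

set_geometry: r = 14 mm, L = 269 mm, e = 20 mm; θ ← 0°
rotate_crank_by(-11°): θ ← 0° -11° = -11°
rotate_crank_by(+74°): θ ← -11° +74° = 63°
rotate_crank_by(+22°): θ ← 63° +22° = 85°
rotate_crank_by(-37°): θ ← 85° -37° = 48°
rotate_crank_by(-23°): θ ← 48° -23° = 25°
rotate_crank_by(+5°): θ ← 25° +5° = 30°
rotate_crank_by(+19°): θ ← 30° +19° = 49°
crank pin P = (r cos θ, r sin θ) = (9.184826, 10.565934)
h = r sin θ − e = 10.565934 − 20 = -9.434066
sin φ = h / L = -9.434066 / 269 = -0.03507088
φ = arcsin(-0.03507088) = -2.009825°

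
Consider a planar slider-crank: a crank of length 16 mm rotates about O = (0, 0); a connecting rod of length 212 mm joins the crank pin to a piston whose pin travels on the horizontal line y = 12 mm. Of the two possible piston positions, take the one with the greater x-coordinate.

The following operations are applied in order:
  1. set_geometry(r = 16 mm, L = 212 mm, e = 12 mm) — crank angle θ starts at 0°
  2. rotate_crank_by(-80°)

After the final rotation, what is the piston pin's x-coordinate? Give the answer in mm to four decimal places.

set_geometry: r = 16 mm, L = 212 mm, e = 12 mm; θ ← 0°
rotate_crank_by(-80°): θ ← 0° -80° = -80°
crank pin P = (r cos θ, r sin θ) = (2.778371, -15.756924)
h = r sin θ − e = -15.756924 − 12 = -27.756924
x = r cos θ + √(L² − h²) = 2.778371 + √(44944.0 − 770.4468) = 2.778371 + 210.175054 = 212.953424

212.9534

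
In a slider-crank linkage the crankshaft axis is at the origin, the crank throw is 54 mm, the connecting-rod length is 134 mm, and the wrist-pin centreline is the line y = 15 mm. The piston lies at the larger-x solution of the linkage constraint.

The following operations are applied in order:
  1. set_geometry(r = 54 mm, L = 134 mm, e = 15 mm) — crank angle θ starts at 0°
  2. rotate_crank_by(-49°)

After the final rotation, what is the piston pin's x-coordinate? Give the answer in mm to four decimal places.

set_geometry: r = 54 mm, L = 134 mm, e = 15 mm; θ ← 0°
rotate_crank_by(-49°): θ ← 0° -49° = -49°
crank pin P = (r cos θ, r sin θ) = (35.427188, -40.754317)
h = r sin θ − e = -40.754317 − 15 = -55.754317
x = r cos θ + √(L² − h²) = 35.427188 + √(17956.0 − 3108.5439) = 35.427188 + 121.850138 = 157.277325

157.2773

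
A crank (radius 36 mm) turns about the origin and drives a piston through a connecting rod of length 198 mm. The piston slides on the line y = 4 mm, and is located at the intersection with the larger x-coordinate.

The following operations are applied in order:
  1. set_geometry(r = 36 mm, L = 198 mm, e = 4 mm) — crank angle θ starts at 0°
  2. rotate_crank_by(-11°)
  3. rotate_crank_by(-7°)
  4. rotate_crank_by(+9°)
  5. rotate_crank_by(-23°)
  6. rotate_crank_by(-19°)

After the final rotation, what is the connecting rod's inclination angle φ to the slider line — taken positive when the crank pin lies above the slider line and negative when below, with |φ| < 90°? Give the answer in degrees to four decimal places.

-9.2940

set_geometry: r = 36 mm, L = 198 mm, e = 4 mm; θ ← 0°
rotate_crank_by(-11°): θ ← 0° -11° = -11°
rotate_crank_by(-7°): θ ← -11° -7° = -18°
rotate_crank_by(+9°): θ ← -18° +9° = -9°
rotate_crank_by(-23°): θ ← -9° -23° = -32°
rotate_crank_by(-19°): θ ← -32° -19° = -51°
crank pin P = (r cos θ, r sin θ) = (22.655534, -27.977255)
h = r sin θ − e = -27.977255 − 4 = -31.977255
sin φ = h / L = -31.977255 / 198 = -0.16150129
φ = arcsin(-0.16150129) = -9.294047°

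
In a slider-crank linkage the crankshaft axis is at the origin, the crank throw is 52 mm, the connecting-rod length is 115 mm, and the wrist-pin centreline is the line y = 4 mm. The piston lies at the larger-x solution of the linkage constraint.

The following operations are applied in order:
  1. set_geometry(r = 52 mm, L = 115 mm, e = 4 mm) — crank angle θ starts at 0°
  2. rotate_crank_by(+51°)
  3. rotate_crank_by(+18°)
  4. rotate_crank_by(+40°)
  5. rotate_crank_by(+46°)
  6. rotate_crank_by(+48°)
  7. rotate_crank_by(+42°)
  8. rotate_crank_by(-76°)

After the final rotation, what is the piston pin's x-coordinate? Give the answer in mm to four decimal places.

63.8028

set_geometry: r = 52 mm, L = 115 mm, e = 4 mm; θ ← 0°
rotate_crank_by(+51°): θ ← 0° +51° = 51°
rotate_crank_by(+18°): θ ← 51° +18° = 69°
rotate_crank_by(+40°): θ ← 69° +40° = 109°
rotate_crank_by(+46°): θ ← 109° +46° = 155°
rotate_crank_by(+48°): θ ← 155° +48° = 203°
rotate_crank_by(+42°): θ ← 203° +42° = 245°
rotate_crank_by(-76°): θ ← 245° -76° = 169°
crank pin P = (r cos θ, r sin θ) = (-51.044614, 9.922068)
h = r sin θ − e = 9.922068 − 4 = 5.922068
x = r cos θ + √(L² − h²) = -51.044614 + √(13225.0 − 35.0709) = -51.044614 + 114.847417 = 63.802803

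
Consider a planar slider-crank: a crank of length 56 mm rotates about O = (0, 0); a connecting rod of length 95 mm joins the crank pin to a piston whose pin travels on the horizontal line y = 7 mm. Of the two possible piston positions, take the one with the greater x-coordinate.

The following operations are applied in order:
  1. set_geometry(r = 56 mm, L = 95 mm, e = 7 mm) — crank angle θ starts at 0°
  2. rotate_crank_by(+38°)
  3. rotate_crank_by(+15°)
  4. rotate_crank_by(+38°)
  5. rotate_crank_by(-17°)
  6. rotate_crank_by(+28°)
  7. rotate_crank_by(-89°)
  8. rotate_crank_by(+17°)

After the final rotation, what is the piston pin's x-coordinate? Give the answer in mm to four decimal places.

141.1473

set_geometry: r = 56 mm, L = 95 mm, e = 7 mm; θ ← 0°
rotate_crank_by(+38°): θ ← 0° +38° = 38°
rotate_crank_by(+15°): θ ← 38° +15° = 53°
rotate_crank_by(+38°): θ ← 53° +38° = 91°
rotate_crank_by(-17°): θ ← 91° -17° = 74°
rotate_crank_by(+28°): θ ← 74° +28° = 102°
rotate_crank_by(-89°): θ ← 102° -89° = 13°
rotate_crank_by(+17°): θ ← 13° +17° = 30°
crank pin P = (r cos θ, r sin θ) = (48.497423, 28.000000)
h = r sin θ − e = 28.000000 − 7 = 21.000000
x = r cos θ + √(L² − h²) = 48.497423 + √(9025.0 − 441.0000) = 48.497423 + 92.649879 = 141.147301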